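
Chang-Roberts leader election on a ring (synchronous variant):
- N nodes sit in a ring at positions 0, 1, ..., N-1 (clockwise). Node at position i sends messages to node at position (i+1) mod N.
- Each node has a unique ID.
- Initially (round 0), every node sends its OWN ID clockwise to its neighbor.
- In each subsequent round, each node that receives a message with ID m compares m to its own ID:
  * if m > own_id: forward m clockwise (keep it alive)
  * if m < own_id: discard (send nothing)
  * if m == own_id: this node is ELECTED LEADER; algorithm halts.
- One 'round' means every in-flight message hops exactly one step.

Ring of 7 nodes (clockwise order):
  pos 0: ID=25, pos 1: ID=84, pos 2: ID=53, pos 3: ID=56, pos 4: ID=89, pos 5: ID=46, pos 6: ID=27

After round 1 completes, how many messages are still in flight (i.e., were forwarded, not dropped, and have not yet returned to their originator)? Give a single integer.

Round 1: pos1(id84) recv 25: drop; pos2(id53) recv 84: fwd; pos3(id56) recv 53: drop; pos4(id89) recv 56: drop; pos5(id46) recv 89: fwd; pos6(id27) recv 46: fwd; pos0(id25) recv 27: fwd
After round 1: 4 messages still in flight

Answer: 4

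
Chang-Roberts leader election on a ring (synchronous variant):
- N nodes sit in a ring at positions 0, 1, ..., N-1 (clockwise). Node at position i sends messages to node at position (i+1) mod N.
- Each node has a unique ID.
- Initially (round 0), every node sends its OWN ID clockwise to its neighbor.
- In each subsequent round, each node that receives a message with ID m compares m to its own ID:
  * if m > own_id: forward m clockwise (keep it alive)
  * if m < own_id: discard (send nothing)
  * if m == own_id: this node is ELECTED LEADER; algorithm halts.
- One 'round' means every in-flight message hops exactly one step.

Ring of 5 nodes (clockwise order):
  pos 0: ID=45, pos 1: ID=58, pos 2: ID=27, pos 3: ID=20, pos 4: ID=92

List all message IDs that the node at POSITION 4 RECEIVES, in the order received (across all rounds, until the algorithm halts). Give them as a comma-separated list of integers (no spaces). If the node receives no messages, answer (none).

Answer: 20,27,58,92

Derivation:
Round 1: pos1(id58) recv 45: drop; pos2(id27) recv 58: fwd; pos3(id20) recv 27: fwd; pos4(id92) recv 20: drop; pos0(id45) recv 92: fwd
Round 2: pos3(id20) recv 58: fwd; pos4(id92) recv 27: drop; pos1(id58) recv 92: fwd
Round 3: pos4(id92) recv 58: drop; pos2(id27) recv 92: fwd
Round 4: pos3(id20) recv 92: fwd
Round 5: pos4(id92) recv 92: ELECTED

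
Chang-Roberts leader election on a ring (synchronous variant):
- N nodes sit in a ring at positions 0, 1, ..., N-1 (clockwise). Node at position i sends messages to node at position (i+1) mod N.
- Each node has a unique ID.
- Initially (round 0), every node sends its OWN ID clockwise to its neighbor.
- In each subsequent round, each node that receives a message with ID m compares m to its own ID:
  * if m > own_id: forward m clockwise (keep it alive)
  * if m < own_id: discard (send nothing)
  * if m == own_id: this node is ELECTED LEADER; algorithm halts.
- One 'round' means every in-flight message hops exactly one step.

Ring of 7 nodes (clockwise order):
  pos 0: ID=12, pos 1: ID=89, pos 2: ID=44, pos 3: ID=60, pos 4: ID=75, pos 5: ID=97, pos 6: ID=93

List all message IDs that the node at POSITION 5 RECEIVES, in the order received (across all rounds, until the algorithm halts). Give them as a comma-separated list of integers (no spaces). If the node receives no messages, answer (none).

Answer: 75,89,93,97

Derivation:
Round 1: pos1(id89) recv 12: drop; pos2(id44) recv 89: fwd; pos3(id60) recv 44: drop; pos4(id75) recv 60: drop; pos5(id97) recv 75: drop; pos6(id93) recv 97: fwd; pos0(id12) recv 93: fwd
Round 2: pos3(id60) recv 89: fwd; pos0(id12) recv 97: fwd; pos1(id89) recv 93: fwd
Round 3: pos4(id75) recv 89: fwd; pos1(id89) recv 97: fwd; pos2(id44) recv 93: fwd
Round 4: pos5(id97) recv 89: drop; pos2(id44) recv 97: fwd; pos3(id60) recv 93: fwd
Round 5: pos3(id60) recv 97: fwd; pos4(id75) recv 93: fwd
Round 6: pos4(id75) recv 97: fwd; pos5(id97) recv 93: drop
Round 7: pos5(id97) recv 97: ELECTED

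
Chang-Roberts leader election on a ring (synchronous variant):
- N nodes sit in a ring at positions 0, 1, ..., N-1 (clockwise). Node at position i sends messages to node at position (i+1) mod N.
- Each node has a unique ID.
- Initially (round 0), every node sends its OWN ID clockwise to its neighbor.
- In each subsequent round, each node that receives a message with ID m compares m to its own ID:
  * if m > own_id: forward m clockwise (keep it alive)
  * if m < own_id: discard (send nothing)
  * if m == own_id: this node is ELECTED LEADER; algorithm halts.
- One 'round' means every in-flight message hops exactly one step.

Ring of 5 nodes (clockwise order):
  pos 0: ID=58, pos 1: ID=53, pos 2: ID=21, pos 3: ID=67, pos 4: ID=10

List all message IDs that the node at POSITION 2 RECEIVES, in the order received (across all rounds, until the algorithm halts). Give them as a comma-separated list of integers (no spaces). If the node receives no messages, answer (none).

Answer: 53,58,67

Derivation:
Round 1: pos1(id53) recv 58: fwd; pos2(id21) recv 53: fwd; pos3(id67) recv 21: drop; pos4(id10) recv 67: fwd; pos0(id58) recv 10: drop
Round 2: pos2(id21) recv 58: fwd; pos3(id67) recv 53: drop; pos0(id58) recv 67: fwd
Round 3: pos3(id67) recv 58: drop; pos1(id53) recv 67: fwd
Round 4: pos2(id21) recv 67: fwd
Round 5: pos3(id67) recv 67: ELECTED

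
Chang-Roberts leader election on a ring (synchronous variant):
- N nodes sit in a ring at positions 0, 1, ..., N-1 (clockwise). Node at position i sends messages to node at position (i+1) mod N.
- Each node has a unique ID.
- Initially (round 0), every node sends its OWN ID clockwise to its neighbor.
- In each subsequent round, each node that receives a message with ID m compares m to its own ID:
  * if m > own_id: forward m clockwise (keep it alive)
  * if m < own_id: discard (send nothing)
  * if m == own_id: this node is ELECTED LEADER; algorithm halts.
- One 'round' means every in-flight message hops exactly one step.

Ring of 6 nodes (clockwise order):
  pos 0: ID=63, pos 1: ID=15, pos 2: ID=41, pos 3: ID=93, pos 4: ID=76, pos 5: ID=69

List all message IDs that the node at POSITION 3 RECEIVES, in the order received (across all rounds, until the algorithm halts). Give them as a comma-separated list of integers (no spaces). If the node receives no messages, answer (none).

Round 1: pos1(id15) recv 63: fwd; pos2(id41) recv 15: drop; pos3(id93) recv 41: drop; pos4(id76) recv 93: fwd; pos5(id69) recv 76: fwd; pos0(id63) recv 69: fwd
Round 2: pos2(id41) recv 63: fwd; pos5(id69) recv 93: fwd; pos0(id63) recv 76: fwd; pos1(id15) recv 69: fwd
Round 3: pos3(id93) recv 63: drop; pos0(id63) recv 93: fwd; pos1(id15) recv 76: fwd; pos2(id41) recv 69: fwd
Round 4: pos1(id15) recv 93: fwd; pos2(id41) recv 76: fwd; pos3(id93) recv 69: drop
Round 5: pos2(id41) recv 93: fwd; pos3(id93) recv 76: drop
Round 6: pos3(id93) recv 93: ELECTED

Answer: 41,63,69,76,93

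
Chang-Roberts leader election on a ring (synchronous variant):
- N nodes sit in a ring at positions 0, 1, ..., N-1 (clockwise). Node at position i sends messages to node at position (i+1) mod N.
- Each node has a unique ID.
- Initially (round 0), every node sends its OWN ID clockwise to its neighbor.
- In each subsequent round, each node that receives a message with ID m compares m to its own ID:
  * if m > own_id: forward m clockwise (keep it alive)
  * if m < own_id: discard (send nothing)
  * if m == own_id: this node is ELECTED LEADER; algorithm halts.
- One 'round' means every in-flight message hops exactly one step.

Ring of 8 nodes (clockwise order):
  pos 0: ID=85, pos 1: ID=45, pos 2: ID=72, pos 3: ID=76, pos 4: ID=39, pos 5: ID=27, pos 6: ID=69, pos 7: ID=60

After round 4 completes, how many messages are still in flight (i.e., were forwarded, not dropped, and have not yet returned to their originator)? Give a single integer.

Round 1: pos1(id45) recv 85: fwd; pos2(id72) recv 45: drop; pos3(id76) recv 72: drop; pos4(id39) recv 76: fwd; pos5(id27) recv 39: fwd; pos6(id69) recv 27: drop; pos7(id60) recv 69: fwd; pos0(id85) recv 60: drop
Round 2: pos2(id72) recv 85: fwd; pos5(id27) recv 76: fwd; pos6(id69) recv 39: drop; pos0(id85) recv 69: drop
Round 3: pos3(id76) recv 85: fwd; pos6(id69) recv 76: fwd
Round 4: pos4(id39) recv 85: fwd; pos7(id60) recv 76: fwd
After round 4: 2 messages still in flight

Answer: 2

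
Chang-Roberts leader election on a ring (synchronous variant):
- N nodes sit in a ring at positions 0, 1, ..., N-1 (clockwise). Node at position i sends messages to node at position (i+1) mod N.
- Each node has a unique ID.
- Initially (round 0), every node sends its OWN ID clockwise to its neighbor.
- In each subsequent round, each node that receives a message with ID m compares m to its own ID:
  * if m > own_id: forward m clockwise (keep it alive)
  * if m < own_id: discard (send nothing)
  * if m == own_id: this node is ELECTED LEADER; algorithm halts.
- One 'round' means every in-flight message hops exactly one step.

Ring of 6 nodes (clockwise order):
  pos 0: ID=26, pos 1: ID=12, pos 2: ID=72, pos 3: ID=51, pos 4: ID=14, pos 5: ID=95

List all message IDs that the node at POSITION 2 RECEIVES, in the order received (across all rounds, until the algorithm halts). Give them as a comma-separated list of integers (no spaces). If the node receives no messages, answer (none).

Round 1: pos1(id12) recv 26: fwd; pos2(id72) recv 12: drop; pos3(id51) recv 72: fwd; pos4(id14) recv 51: fwd; pos5(id95) recv 14: drop; pos0(id26) recv 95: fwd
Round 2: pos2(id72) recv 26: drop; pos4(id14) recv 72: fwd; pos5(id95) recv 51: drop; pos1(id12) recv 95: fwd
Round 3: pos5(id95) recv 72: drop; pos2(id72) recv 95: fwd
Round 4: pos3(id51) recv 95: fwd
Round 5: pos4(id14) recv 95: fwd
Round 6: pos5(id95) recv 95: ELECTED

Answer: 12,26,95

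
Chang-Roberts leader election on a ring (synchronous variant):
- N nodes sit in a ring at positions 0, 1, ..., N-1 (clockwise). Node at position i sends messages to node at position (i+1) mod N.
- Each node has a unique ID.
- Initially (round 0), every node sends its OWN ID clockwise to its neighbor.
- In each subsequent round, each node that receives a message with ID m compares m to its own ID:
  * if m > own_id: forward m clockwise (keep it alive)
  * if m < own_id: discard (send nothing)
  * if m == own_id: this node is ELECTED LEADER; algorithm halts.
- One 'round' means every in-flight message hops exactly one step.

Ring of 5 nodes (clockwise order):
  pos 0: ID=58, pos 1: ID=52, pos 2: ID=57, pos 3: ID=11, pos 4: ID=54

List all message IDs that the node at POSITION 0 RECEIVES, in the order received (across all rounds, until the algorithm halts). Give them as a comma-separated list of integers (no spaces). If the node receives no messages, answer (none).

Round 1: pos1(id52) recv 58: fwd; pos2(id57) recv 52: drop; pos3(id11) recv 57: fwd; pos4(id54) recv 11: drop; pos0(id58) recv 54: drop
Round 2: pos2(id57) recv 58: fwd; pos4(id54) recv 57: fwd
Round 3: pos3(id11) recv 58: fwd; pos0(id58) recv 57: drop
Round 4: pos4(id54) recv 58: fwd
Round 5: pos0(id58) recv 58: ELECTED

Answer: 54,57,58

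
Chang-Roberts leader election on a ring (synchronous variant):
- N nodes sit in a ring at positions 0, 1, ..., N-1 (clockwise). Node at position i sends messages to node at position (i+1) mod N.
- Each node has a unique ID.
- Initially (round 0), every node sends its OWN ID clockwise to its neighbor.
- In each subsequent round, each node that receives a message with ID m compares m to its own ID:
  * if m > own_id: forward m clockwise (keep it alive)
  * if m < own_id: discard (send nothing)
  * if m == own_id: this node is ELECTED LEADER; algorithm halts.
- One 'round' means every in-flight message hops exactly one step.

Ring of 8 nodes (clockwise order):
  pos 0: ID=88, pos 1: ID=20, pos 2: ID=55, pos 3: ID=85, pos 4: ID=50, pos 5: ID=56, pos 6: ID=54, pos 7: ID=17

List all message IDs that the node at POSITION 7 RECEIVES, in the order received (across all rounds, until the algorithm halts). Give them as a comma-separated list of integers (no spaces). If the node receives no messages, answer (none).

Answer: 54,56,85,88

Derivation:
Round 1: pos1(id20) recv 88: fwd; pos2(id55) recv 20: drop; pos3(id85) recv 55: drop; pos4(id50) recv 85: fwd; pos5(id56) recv 50: drop; pos6(id54) recv 56: fwd; pos7(id17) recv 54: fwd; pos0(id88) recv 17: drop
Round 2: pos2(id55) recv 88: fwd; pos5(id56) recv 85: fwd; pos7(id17) recv 56: fwd; pos0(id88) recv 54: drop
Round 3: pos3(id85) recv 88: fwd; pos6(id54) recv 85: fwd; pos0(id88) recv 56: drop
Round 4: pos4(id50) recv 88: fwd; pos7(id17) recv 85: fwd
Round 5: pos5(id56) recv 88: fwd; pos0(id88) recv 85: drop
Round 6: pos6(id54) recv 88: fwd
Round 7: pos7(id17) recv 88: fwd
Round 8: pos0(id88) recv 88: ELECTED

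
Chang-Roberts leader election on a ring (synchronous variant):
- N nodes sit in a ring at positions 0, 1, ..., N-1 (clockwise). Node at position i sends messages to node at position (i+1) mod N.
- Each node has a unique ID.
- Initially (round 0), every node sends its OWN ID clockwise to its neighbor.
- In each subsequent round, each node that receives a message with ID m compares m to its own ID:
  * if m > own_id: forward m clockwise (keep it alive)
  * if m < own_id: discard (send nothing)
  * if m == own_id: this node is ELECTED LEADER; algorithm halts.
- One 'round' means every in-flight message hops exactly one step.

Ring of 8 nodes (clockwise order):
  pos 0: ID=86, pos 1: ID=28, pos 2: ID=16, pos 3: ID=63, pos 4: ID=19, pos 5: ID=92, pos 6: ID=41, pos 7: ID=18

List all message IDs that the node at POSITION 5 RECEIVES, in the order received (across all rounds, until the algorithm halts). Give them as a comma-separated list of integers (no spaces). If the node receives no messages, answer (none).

Round 1: pos1(id28) recv 86: fwd; pos2(id16) recv 28: fwd; pos3(id63) recv 16: drop; pos4(id19) recv 63: fwd; pos5(id92) recv 19: drop; pos6(id41) recv 92: fwd; pos7(id18) recv 41: fwd; pos0(id86) recv 18: drop
Round 2: pos2(id16) recv 86: fwd; pos3(id63) recv 28: drop; pos5(id92) recv 63: drop; pos7(id18) recv 92: fwd; pos0(id86) recv 41: drop
Round 3: pos3(id63) recv 86: fwd; pos0(id86) recv 92: fwd
Round 4: pos4(id19) recv 86: fwd; pos1(id28) recv 92: fwd
Round 5: pos5(id92) recv 86: drop; pos2(id16) recv 92: fwd
Round 6: pos3(id63) recv 92: fwd
Round 7: pos4(id19) recv 92: fwd
Round 8: pos5(id92) recv 92: ELECTED

Answer: 19,63,86,92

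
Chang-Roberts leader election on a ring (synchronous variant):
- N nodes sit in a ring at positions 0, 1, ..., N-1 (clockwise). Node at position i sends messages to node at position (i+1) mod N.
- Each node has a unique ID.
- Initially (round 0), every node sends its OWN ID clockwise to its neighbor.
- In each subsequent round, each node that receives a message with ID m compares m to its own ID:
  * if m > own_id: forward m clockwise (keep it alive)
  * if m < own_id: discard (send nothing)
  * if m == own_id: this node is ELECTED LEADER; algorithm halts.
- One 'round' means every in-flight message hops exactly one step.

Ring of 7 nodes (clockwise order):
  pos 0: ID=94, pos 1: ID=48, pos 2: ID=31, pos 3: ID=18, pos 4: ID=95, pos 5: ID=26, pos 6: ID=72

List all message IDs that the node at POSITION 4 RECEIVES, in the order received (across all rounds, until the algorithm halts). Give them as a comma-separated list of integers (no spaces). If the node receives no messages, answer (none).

Answer: 18,31,48,94,95

Derivation:
Round 1: pos1(id48) recv 94: fwd; pos2(id31) recv 48: fwd; pos3(id18) recv 31: fwd; pos4(id95) recv 18: drop; pos5(id26) recv 95: fwd; pos6(id72) recv 26: drop; pos0(id94) recv 72: drop
Round 2: pos2(id31) recv 94: fwd; pos3(id18) recv 48: fwd; pos4(id95) recv 31: drop; pos6(id72) recv 95: fwd
Round 3: pos3(id18) recv 94: fwd; pos4(id95) recv 48: drop; pos0(id94) recv 95: fwd
Round 4: pos4(id95) recv 94: drop; pos1(id48) recv 95: fwd
Round 5: pos2(id31) recv 95: fwd
Round 6: pos3(id18) recv 95: fwd
Round 7: pos4(id95) recv 95: ELECTED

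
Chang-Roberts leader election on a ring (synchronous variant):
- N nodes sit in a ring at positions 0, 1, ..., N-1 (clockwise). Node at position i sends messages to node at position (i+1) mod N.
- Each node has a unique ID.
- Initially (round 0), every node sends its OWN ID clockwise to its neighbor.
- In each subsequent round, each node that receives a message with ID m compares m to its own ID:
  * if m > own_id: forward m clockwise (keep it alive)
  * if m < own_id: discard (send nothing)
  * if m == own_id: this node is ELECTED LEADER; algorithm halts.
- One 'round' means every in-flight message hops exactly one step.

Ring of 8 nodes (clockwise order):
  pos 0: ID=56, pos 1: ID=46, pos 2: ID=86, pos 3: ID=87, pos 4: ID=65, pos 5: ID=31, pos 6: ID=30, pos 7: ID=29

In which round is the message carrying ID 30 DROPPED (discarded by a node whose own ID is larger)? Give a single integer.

Round 1: pos1(id46) recv 56: fwd; pos2(id86) recv 46: drop; pos3(id87) recv 86: drop; pos4(id65) recv 87: fwd; pos5(id31) recv 65: fwd; pos6(id30) recv 31: fwd; pos7(id29) recv 30: fwd; pos0(id56) recv 29: drop
Round 2: pos2(id86) recv 56: drop; pos5(id31) recv 87: fwd; pos6(id30) recv 65: fwd; pos7(id29) recv 31: fwd; pos0(id56) recv 30: drop
Round 3: pos6(id30) recv 87: fwd; pos7(id29) recv 65: fwd; pos0(id56) recv 31: drop
Round 4: pos7(id29) recv 87: fwd; pos0(id56) recv 65: fwd
Round 5: pos0(id56) recv 87: fwd; pos1(id46) recv 65: fwd
Round 6: pos1(id46) recv 87: fwd; pos2(id86) recv 65: drop
Round 7: pos2(id86) recv 87: fwd
Round 8: pos3(id87) recv 87: ELECTED
Message ID 30 originates at pos 6; dropped at pos 0 in round 2

Answer: 2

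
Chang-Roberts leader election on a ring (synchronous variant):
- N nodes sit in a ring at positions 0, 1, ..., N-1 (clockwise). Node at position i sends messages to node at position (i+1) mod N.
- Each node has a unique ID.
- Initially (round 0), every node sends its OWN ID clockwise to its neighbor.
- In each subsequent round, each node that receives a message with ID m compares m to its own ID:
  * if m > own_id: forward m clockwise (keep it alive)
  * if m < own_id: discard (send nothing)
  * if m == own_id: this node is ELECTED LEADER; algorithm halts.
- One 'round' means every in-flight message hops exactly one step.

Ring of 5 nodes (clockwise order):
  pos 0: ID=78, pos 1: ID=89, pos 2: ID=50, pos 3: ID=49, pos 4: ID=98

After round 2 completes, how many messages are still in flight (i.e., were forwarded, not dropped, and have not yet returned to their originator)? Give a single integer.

Round 1: pos1(id89) recv 78: drop; pos2(id50) recv 89: fwd; pos3(id49) recv 50: fwd; pos4(id98) recv 49: drop; pos0(id78) recv 98: fwd
Round 2: pos3(id49) recv 89: fwd; pos4(id98) recv 50: drop; pos1(id89) recv 98: fwd
After round 2: 2 messages still in flight

Answer: 2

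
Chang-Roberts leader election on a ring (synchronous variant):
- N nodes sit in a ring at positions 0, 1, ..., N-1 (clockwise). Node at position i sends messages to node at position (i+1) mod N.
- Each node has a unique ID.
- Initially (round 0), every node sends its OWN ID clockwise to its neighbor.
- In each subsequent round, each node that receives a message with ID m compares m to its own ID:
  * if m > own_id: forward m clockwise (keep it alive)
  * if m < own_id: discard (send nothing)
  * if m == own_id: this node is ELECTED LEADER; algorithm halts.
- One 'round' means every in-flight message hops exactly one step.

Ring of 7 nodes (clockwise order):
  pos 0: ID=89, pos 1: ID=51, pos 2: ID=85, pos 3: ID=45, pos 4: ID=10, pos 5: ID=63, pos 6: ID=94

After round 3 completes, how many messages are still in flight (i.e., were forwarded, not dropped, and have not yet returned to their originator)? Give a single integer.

Round 1: pos1(id51) recv 89: fwd; pos2(id85) recv 51: drop; pos3(id45) recv 85: fwd; pos4(id10) recv 45: fwd; pos5(id63) recv 10: drop; pos6(id94) recv 63: drop; pos0(id89) recv 94: fwd
Round 2: pos2(id85) recv 89: fwd; pos4(id10) recv 85: fwd; pos5(id63) recv 45: drop; pos1(id51) recv 94: fwd
Round 3: pos3(id45) recv 89: fwd; pos5(id63) recv 85: fwd; pos2(id85) recv 94: fwd
After round 3: 3 messages still in flight

Answer: 3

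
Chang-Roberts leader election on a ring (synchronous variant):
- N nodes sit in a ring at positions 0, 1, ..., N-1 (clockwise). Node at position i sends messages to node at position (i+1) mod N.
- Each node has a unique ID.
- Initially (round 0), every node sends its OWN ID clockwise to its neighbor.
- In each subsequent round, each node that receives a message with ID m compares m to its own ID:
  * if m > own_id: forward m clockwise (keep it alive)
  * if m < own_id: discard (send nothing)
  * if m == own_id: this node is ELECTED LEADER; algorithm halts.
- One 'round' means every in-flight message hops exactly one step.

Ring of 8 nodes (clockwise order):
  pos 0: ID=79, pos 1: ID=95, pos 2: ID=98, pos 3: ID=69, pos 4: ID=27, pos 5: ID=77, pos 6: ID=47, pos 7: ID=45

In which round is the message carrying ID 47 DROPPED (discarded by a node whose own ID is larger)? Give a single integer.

Answer: 2

Derivation:
Round 1: pos1(id95) recv 79: drop; pos2(id98) recv 95: drop; pos3(id69) recv 98: fwd; pos4(id27) recv 69: fwd; pos5(id77) recv 27: drop; pos6(id47) recv 77: fwd; pos7(id45) recv 47: fwd; pos0(id79) recv 45: drop
Round 2: pos4(id27) recv 98: fwd; pos5(id77) recv 69: drop; pos7(id45) recv 77: fwd; pos0(id79) recv 47: drop
Round 3: pos5(id77) recv 98: fwd; pos0(id79) recv 77: drop
Round 4: pos6(id47) recv 98: fwd
Round 5: pos7(id45) recv 98: fwd
Round 6: pos0(id79) recv 98: fwd
Round 7: pos1(id95) recv 98: fwd
Round 8: pos2(id98) recv 98: ELECTED
Message ID 47 originates at pos 6; dropped at pos 0 in round 2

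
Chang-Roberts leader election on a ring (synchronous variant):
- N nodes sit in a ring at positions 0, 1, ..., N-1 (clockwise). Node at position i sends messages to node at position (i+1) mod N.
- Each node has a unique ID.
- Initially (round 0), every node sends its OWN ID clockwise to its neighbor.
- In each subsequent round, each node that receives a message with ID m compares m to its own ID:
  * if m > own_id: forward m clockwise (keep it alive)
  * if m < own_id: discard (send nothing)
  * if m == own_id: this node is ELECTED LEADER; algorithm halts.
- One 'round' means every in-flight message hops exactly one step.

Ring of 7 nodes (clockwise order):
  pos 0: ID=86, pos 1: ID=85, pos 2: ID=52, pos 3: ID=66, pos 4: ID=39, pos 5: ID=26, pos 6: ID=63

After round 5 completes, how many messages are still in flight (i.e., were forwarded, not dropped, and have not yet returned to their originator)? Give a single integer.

Answer: 2

Derivation:
Round 1: pos1(id85) recv 86: fwd; pos2(id52) recv 85: fwd; pos3(id66) recv 52: drop; pos4(id39) recv 66: fwd; pos5(id26) recv 39: fwd; pos6(id63) recv 26: drop; pos0(id86) recv 63: drop
Round 2: pos2(id52) recv 86: fwd; pos3(id66) recv 85: fwd; pos5(id26) recv 66: fwd; pos6(id63) recv 39: drop
Round 3: pos3(id66) recv 86: fwd; pos4(id39) recv 85: fwd; pos6(id63) recv 66: fwd
Round 4: pos4(id39) recv 86: fwd; pos5(id26) recv 85: fwd; pos0(id86) recv 66: drop
Round 5: pos5(id26) recv 86: fwd; pos6(id63) recv 85: fwd
After round 5: 2 messages still in flight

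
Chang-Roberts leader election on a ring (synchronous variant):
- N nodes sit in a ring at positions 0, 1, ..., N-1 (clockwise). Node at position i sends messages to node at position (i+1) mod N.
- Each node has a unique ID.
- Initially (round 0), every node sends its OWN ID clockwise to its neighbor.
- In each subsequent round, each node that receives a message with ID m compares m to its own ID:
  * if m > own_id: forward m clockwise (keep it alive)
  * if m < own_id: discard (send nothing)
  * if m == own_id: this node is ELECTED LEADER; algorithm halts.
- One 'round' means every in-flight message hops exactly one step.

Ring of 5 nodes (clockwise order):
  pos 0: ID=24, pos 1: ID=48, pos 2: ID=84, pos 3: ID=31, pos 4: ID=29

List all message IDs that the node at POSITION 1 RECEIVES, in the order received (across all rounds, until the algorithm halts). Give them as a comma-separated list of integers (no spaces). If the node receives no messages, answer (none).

Answer: 24,29,31,84

Derivation:
Round 1: pos1(id48) recv 24: drop; pos2(id84) recv 48: drop; pos3(id31) recv 84: fwd; pos4(id29) recv 31: fwd; pos0(id24) recv 29: fwd
Round 2: pos4(id29) recv 84: fwd; pos0(id24) recv 31: fwd; pos1(id48) recv 29: drop
Round 3: pos0(id24) recv 84: fwd; pos1(id48) recv 31: drop
Round 4: pos1(id48) recv 84: fwd
Round 5: pos2(id84) recv 84: ELECTED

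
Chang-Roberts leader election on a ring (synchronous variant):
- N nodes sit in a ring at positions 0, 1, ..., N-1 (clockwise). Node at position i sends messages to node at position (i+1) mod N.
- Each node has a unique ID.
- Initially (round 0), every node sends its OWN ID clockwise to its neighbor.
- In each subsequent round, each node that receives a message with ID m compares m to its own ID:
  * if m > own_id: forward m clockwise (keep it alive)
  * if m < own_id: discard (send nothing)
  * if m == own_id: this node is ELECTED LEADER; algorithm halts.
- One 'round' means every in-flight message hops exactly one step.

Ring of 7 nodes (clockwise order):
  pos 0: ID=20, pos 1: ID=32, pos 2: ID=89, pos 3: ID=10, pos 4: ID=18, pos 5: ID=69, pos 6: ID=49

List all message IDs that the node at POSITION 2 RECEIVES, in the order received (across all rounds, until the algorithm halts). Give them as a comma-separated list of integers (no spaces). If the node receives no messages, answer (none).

Answer: 32,49,69,89

Derivation:
Round 1: pos1(id32) recv 20: drop; pos2(id89) recv 32: drop; pos3(id10) recv 89: fwd; pos4(id18) recv 10: drop; pos5(id69) recv 18: drop; pos6(id49) recv 69: fwd; pos0(id20) recv 49: fwd
Round 2: pos4(id18) recv 89: fwd; pos0(id20) recv 69: fwd; pos1(id32) recv 49: fwd
Round 3: pos5(id69) recv 89: fwd; pos1(id32) recv 69: fwd; pos2(id89) recv 49: drop
Round 4: pos6(id49) recv 89: fwd; pos2(id89) recv 69: drop
Round 5: pos0(id20) recv 89: fwd
Round 6: pos1(id32) recv 89: fwd
Round 7: pos2(id89) recv 89: ELECTED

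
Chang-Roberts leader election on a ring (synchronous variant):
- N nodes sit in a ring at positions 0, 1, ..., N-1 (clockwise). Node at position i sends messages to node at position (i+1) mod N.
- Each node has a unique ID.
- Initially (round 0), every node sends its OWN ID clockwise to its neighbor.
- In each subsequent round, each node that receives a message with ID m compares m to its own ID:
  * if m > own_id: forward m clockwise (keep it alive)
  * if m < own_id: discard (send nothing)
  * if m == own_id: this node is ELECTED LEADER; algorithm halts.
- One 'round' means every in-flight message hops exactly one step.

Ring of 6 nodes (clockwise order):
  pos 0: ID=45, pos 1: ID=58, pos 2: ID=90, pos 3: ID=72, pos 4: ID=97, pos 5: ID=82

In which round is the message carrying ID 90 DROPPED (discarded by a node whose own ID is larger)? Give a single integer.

Round 1: pos1(id58) recv 45: drop; pos2(id90) recv 58: drop; pos3(id72) recv 90: fwd; pos4(id97) recv 72: drop; pos5(id82) recv 97: fwd; pos0(id45) recv 82: fwd
Round 2: pos4(id97) recv 90: drop; pos0(id45) recv 97: fwd; pos1(id58) recv 82: fwd
Round 3: pos1(id58) recv 97: fwd; pos2(id90) recv 82: drop
Round 4: pos2(id90) recv 97: fwd
Round 5: pos3(id72) recv 97: fwd
Round 6: pos4(id97) recv 97: ELECTED
Message ID 90 originates at pos 2; dropped at pos 4 in round 2

Answer: 2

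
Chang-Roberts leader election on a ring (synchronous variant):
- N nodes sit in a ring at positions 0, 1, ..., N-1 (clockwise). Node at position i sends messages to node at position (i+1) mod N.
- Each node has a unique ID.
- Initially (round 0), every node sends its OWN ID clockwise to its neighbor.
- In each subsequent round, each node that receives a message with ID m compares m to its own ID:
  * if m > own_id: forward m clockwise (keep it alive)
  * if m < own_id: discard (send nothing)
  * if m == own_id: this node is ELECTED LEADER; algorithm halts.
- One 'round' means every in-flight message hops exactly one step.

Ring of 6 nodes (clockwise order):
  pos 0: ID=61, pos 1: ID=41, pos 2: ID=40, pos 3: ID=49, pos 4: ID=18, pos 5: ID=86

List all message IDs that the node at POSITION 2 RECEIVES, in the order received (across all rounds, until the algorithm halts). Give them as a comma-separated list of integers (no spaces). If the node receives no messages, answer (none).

Round 1: pos1(id41) recv 61: fwd; pos2(id40) recv 41: fwd; pos3(id49) recv 40: drop; pos4(id18) recv 49: fwd; pos5(id86) recv 18: drop; pos0(id61) recv 86: fwd
Round 2: pos2(id40) recv 61: fwd; pos3(id49) recv 41: drop; pos5(id86) recv 49: drop; pos1(id41) recv 86: fwd
Round 3: pos3(id49) recv 61: fwd; pos2(id40) recv 86: fwd
Round 4: pos4(id18) recv 61: fwd; pos3(id49) recv 86: fwd
Round 5: pos5(id86) recv 61: drop; pos4(id18) recv 86: fwd
Round 6: pos5(id86) recv 86: ELECTED

Answer: 41,61,86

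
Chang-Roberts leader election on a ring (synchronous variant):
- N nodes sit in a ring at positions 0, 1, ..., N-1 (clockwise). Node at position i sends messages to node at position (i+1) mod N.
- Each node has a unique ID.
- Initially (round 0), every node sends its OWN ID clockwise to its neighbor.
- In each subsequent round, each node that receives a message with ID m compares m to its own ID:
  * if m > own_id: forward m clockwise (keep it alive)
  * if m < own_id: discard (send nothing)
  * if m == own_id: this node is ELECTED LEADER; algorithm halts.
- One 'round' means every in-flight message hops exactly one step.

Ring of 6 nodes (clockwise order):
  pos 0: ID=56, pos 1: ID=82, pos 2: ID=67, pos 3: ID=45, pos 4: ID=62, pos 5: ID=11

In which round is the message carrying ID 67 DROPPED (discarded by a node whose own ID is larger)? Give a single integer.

Answer: 5

Derivation:
Round 1: pos1(id82) recv 56: drop; pos2(id67) recv 82: fwd; pos3(id45) recv 67: fwd; pos4(id62) recv 45: drop; pos5(id11) recv 62: fwd; pos0(id56) recv 11: drop
Round 2: pos3(id45) recv 82: fwd; pos4(id62) recv 67: fwd; pos0(id56) recv 62: fwd
Round 3: pos4(id62) recv 82: fwd; pos5(id11) recv 67: fwd; pos1(id82) recv 62: drop
Round 4: pos5(id11) recv 82: fwd; pos0(id56) recv 67: fwd
Round 5: pos0(id56) recv 82: fwd; pos1(id82) recv 67: drop
Round 6: pos1(id82) recv 82: ELECTED
Message ID 67 originates at pos 2; dropped at pos 1 in round 5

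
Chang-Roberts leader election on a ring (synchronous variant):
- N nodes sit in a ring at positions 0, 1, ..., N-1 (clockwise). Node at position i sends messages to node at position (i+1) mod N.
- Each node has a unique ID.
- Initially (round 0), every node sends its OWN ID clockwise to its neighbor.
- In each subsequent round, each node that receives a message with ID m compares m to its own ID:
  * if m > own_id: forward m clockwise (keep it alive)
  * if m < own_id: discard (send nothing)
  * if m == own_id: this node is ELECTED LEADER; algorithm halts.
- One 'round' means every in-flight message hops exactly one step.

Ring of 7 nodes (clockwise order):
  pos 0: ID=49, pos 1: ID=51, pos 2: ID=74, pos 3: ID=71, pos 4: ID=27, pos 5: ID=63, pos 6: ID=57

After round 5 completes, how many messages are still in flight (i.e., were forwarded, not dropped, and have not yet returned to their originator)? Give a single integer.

Answer: 2

Derivation:
Round 1: pos1(id51) recv 49: drop; pos2(id74) recv 51: drop; pos3(id71) recv 74: fwd; pos4(id27) recv 71: fwd; pos5(id63) recv 27: drop; pos6(id57) recv 63: fwd; pos0(id49) recv 57: fwd
Round 2: pos4(id27) recv 74: fwd; pos5(id63) recv 71: fwd; pos0(id49) recv 63: fwd; pos1(id51) recv 57: fwd
Round 3: pos5(id63) recv 74: fwd; pos6(id57) recv 71: fwd; pos1(id51) recv 63: fwd; pos2(id74) recv 57: drop
Round 4: pos6(id57) recv 74: fwd; pos0(id49) recv 71: fwd; pos2(id74) recv 63: drop
Round 5: pos0(id49) recv 74: fwd; pos1(id51) recv 71: fwd
After round 5: 2 messages still in flight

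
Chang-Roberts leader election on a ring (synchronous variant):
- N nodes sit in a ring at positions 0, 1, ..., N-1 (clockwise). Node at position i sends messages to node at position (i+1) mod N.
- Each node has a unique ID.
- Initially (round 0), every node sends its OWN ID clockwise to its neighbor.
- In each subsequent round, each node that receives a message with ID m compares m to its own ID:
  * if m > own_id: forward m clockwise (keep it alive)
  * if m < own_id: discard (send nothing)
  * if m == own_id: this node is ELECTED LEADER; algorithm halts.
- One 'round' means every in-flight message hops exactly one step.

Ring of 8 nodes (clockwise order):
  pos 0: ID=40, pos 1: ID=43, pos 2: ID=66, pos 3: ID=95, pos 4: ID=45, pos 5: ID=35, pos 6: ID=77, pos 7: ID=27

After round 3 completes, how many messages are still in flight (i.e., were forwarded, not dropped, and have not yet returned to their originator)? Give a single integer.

Round 1: pos1(id43) recv 40: drop; pos2(id66) recv 43: drop; pos3(id95) recv 66: drop; pos4(id45) recv 95: fwd; pos5(id35) recv 45: fwd; pos6(id77) recv 35: drop; pos7(id27) recv 77: fwd; pos0(id40) recv 27: drop
Round 2: pos5(id35) recv 95: fwd; pos6(id77) recv 45: drop; pos0(id40) recv 77: fwd
Round 3: pos6(id77) recv 95: fwd; pos1(id43) recv 77: fwd
After round 3: 2 messages still in flight

Answer: 2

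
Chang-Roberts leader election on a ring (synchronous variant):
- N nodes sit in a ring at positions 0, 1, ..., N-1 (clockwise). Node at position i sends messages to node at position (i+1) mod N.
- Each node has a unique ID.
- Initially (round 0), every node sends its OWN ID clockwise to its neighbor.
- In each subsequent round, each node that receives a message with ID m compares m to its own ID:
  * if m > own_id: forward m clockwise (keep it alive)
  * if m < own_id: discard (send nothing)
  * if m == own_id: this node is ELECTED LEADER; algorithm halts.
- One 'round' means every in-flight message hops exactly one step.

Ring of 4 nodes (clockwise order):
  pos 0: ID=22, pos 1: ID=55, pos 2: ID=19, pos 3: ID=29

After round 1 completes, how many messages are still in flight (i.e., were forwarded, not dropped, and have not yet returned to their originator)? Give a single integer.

Answer: 2

Derivation:
Round 1: pos1(id55) recv 22: drop; pos2(id19) recv 55: fwd; pos3(id29) recv 19: drop; pos0(id22) recv 29: fwd
After round 1: 2 messages still in flight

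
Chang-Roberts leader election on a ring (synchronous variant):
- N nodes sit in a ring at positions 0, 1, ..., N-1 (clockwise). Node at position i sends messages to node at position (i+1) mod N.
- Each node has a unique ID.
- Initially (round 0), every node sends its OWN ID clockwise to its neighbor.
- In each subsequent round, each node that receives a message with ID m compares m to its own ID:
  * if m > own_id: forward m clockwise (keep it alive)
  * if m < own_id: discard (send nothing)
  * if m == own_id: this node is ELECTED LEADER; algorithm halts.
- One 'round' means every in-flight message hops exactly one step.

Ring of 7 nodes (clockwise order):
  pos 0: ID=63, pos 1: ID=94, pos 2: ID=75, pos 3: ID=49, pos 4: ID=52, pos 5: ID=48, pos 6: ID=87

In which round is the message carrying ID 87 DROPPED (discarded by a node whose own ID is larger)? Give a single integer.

Round 1: pos1(id94) recv 63: drop; pos2(id75) recv 94: fwd; pos3(id49) recv 75: fwd; pos4(id52) recv 49: drop; pos5(id48) recv 52: fwd; pos6(id87) recv 48: drop; pos0(id63) recv 87: fwd
Round 2: pos3(id49) recv 94: fwd; pos4(id52) recv 75: fwd; pos6(id87) recv 52: drop; pos1(id94) recv 87: drop
Round 3: pos4(id52) recv 94: fwd; pos5(id48) recv 75: fwd
Round 4: pos5(id48) recv 94: fwd; pos6(id87) recv 75: drop
Round 5: pos6(id87) recv 94: fwd
Round 6: pos0(id63) recv 94: fwd
Round 7: pos1(id94) recv 94: ELECTED
Message ID 87 originates at pos 6; dropped at pos 1 in round 2

Answer: 2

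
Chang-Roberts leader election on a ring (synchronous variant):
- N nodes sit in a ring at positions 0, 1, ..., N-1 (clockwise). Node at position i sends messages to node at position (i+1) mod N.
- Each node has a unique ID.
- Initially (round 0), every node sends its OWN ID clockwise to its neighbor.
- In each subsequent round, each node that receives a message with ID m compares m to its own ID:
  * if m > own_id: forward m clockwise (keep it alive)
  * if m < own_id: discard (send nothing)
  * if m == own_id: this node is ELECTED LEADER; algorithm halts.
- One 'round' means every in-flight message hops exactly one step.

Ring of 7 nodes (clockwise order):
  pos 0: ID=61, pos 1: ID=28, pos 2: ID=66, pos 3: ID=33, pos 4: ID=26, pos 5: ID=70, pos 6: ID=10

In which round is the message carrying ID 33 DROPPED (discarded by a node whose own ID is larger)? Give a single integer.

Round 1: pos1(id28) recv 61: fwd; pos2(id66) recv 28: drop; pos3(id33) recv 66: fwd; pos4(id26) recv 33: fwd; pos5(id70) recv 26: drop; pos6(id10) recv 70: fwd; pos0(id61) recv 10: drop
Round 2: pos2(id66) recv 61: drop; pos4(id26) recv 66: fwd; pos5(id70) recv 33: drop; pos0(id61) recv 70: fwd
Round 3: pos5(id70) recv 66: drop; pos1(id28) recv 70: fwd
Round 4: pos2(id66) recv 70: fwd
Round 5: pos3(id33) recv 70: fwd
Round 6: pos4(id26) recv 70: fwd
Round 7: pos5(id70) recv 70: ELECTED
Message ID 33 originates at pos 3; dropped at pos 5 in round 2

Answer: 2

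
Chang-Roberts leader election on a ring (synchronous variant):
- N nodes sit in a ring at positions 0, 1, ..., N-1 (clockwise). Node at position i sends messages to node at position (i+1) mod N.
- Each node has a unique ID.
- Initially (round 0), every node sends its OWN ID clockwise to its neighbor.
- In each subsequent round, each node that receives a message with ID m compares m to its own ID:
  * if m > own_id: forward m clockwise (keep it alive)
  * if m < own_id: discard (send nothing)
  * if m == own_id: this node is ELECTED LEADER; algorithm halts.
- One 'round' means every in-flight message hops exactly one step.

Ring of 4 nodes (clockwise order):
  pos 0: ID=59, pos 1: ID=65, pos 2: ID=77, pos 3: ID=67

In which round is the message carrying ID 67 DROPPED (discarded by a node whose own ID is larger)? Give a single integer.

Round 1: pos1(id65) recv 59: drop; pos2(id77) recv 65: drop; pos3(id67) recv 77: fwd; pos0(id59) recv 67: fwd
Round 2: pos0(id59) recv 77: fwd; pos1(id65) recv 67: fwd
Round 3: pos1(id65) recv 77: fwd; pos2(id77) recv 67: drop
Round 4: pos2(id77) recv 77: ELECTED
Message ID 67 originates at pos 3; dropped at pos 2 in round 3

Answer: 3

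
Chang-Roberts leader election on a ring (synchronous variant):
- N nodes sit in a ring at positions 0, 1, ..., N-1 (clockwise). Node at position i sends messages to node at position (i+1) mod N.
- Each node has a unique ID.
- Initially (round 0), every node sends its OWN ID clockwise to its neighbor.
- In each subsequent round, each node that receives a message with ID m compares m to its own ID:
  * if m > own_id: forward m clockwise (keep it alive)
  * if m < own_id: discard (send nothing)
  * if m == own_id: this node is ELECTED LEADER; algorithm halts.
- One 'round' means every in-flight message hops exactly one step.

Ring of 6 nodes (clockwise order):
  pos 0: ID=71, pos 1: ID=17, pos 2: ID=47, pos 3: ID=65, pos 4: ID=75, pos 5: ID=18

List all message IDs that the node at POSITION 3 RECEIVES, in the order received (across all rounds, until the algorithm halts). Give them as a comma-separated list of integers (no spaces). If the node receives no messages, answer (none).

Answer: 47,71,75

Derivation:
Round 1: pos1(id17) recv 71: fwd; pos2(id47) recv 17: drop; pos3(id65) recv 47: drop; pos4(id75) recv 65: drop; pos5(id18) recv 75: fwd; pos0(id71) recv 18: drop
Round 2: pos2(id47) recv 71: fwd; pos0(id71) recv 75: fwd
Round 3: pos3(id65) recv 71: fwd; pos1(id17) recv 75: fwd
Round 4: pos4(id75) recv 71: drop; pos2(id47) recv 75: fwd
Round 5: pos3(id65) recv 75: fwd
Round 6: pos4(id75) recv 75: ELECTED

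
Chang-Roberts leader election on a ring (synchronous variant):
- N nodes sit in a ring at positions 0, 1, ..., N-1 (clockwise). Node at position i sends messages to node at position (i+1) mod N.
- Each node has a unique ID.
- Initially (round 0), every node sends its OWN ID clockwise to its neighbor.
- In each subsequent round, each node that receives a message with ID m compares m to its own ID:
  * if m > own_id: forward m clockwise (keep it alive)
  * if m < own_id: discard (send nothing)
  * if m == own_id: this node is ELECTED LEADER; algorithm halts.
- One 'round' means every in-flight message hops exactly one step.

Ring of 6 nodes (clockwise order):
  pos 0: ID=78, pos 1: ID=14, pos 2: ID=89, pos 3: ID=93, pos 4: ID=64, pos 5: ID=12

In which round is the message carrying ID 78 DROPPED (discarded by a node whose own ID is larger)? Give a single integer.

Answer: 2

Derivation:
Round 1: pos1(id14) recv 78: fwd; pos2(id89) recv 14: drop; pos3(id93) recv 89: drop; pos4(id64) recv 93: fwd; pos5(id12) recv 64: fwd; pos0(id78) recv 12: drop
Round 2: pos2(id89) recv 78: drop; pos5(id12) recv 93: fwd; pos0(id78) recv 64: drop
Round 3: pos0(id78) recv 93: fwd
Round 4: pos1(id14) recv 93: fwd
Round 5: pos2(id89) recv 93: fwd
Round 6: pos3(id93) recv 93: ELECTED
Message ID 78 originates at pos 0; dropped at pos 2 in round 2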